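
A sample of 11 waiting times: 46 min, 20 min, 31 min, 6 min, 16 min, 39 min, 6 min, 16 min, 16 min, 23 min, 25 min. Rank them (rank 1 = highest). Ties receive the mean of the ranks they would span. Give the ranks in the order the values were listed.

1, 6, 3, 10.5, 8, 2, 10.5, 8, 8, 5, 4

Sorted (descending): 46, 39, 31, 25, 23, 20, 16, 16, 16, 6, 6
The 3 values of 16 occupy positions 7–9 → average rank 8.
The 2 values of 6 occupy positions 10–11 → average rank (10+11)/2 = 10.5.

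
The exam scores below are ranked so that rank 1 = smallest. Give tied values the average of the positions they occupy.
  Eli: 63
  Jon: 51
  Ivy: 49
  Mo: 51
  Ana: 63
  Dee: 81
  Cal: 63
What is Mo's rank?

Sorted (ascending): 49, 51, 51, 63, 63, 63, 81
The 2 values of 51 occupy positions 2–3 → average rank (2+3)/2 = 2.5.
The 3 values of 63 occupy positions 4–6 → average rank 5.
Mo has value 51 → rank 2.5.

2.5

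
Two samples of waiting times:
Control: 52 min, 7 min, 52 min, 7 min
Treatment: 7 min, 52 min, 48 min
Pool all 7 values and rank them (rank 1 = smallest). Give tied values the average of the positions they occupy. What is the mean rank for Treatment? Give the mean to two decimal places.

4.00

Sorted (ascending): 7, 7, 7, 48, 52, 52, 52
The 3 values of 7 occupy positions 1–3 → average rank 2.
The 3 values of 52 occupy positions 5–7 → average rank 6.
Treatment values → pooled ranks: 7→2, 52→6, 48→4
Mean rank = (2 + 6 + 4) / 3 = 4.00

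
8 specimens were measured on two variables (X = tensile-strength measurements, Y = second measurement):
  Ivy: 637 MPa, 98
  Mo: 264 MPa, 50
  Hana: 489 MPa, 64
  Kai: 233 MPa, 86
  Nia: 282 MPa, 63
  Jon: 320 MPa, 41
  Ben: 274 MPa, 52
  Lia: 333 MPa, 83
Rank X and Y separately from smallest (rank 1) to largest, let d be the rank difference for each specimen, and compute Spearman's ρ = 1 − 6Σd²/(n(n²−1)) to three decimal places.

0.333

Ranks of variable 1: 8, 2, 7, 1, 4, 5, 3, 6
Ranks of variable 2: 8, 2, 5, 7, 4, 1, 3, 6
d = r₁ − r₂: 0, 0, 2, -6, 0, 4, 0, 0
d²: 0, 0, 4, 36, 0, 16, 0, 0; Σd² = 56
ρ = 1 − 6·56/(8·63) = 1 − 336/504 = 0.333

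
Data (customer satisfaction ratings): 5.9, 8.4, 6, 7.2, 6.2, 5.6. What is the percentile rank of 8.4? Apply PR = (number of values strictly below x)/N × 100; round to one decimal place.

83.3

N = 6.
Strictly below 8.4: 5. Equal to 8.4: 1.
PR = 5/6 × 100 = 83.3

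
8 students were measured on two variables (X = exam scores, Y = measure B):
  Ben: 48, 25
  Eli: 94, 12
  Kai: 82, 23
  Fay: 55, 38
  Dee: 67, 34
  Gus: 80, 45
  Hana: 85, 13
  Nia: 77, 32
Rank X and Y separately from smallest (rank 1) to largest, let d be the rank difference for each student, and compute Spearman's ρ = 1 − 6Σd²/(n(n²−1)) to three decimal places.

Ranks of variable 1: 1, 8, 6, 2, 3, 5, 7, 4
Ranks of variable 2: 4, 1, 3, 7, 6, 8, 2, 5
d = r₁ − r₂: -3, 7, 3, -5, -3, -3, 5, -1
d²: 9, 49, 9, 25, 9, 9, 25, 1; Σd² = 136
ρ = 1 − 6·136/(8·63) = 1 − 816/504 = -0.619

-0.619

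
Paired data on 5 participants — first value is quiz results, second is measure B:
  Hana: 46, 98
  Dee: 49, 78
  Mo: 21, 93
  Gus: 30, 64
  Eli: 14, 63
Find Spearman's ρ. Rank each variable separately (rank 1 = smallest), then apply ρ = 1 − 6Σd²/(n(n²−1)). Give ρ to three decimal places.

0.500

Ranks of variable 1: 4, 5, 2, 3, 1
Ranks of variable 2: 5, 3, 4, 2, 1
d = r₁ − r₂: -1, 2, -2, 1, 0
d²: 1, 4, 4, 1, 0; Σd² = 10
ρ = 1 − 6·10/(5·24) = 1 − 60/120 = 0.500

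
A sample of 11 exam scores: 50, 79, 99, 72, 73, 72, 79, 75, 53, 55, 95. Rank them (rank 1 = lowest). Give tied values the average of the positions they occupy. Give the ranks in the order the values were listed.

1, 8.5, 11, 4.5, 6, 4.5, 8.5, 7, 2, 3, 10

Sorted (ascending): 50, 53, 55, 72, 72, 73, 75, 79, 79, 95, 99
The 2 values of 72 occupy positions 4–5 → average rank (4+5)/2 = 4.5.
The 2 values of 79 occupy positions 8–9 → average rank (8+9)/2 = 8.5.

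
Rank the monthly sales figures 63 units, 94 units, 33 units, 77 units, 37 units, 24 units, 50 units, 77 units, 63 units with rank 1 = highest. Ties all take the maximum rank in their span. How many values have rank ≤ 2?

1

Sorted (descending): 94, 77, 77, 63, 63, 50, 37, 33, 24
The 2 values of 77 occupy positions 2–3 → each gets rank 3.
The 2 values of 63 occupy positions 4–5 → each gets rank 5.
Ranks ≤ 2: {1} → 1 value.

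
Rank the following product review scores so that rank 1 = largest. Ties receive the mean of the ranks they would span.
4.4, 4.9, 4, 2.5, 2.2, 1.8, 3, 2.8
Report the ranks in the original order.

Sorted (descending): 4.9, 4.4, 4, 3, 2.8, 2.5, 2.2, 1.8
No ties — each value takes its position as its rank.

2, 1, 3, 6, 7, 8, 4, 5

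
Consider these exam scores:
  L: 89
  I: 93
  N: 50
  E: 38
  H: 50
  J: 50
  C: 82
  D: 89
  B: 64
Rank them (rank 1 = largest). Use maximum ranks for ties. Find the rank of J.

Sorted (descending): 93, 89, 89, 82, 64, 50, 50, 50, 38
The 2 values of 89 occupy positions 2–3 → each gets rank 3.
The 3 values of 50 occupy positions 6–8 → each gets rank 8.
J has value 50 → rank 8.

8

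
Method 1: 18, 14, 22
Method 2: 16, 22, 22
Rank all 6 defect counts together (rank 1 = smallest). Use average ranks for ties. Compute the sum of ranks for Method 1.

Sorted (ascending): 14, 16, 18, 22, 22, 22
The 3 values of 22 occupy positions 4–6 → average rank 5.
Method 1 values → pooled ranks: 18→3, 14→1, 22→5
Rank sum = 3 + 1 + 5 = 9

9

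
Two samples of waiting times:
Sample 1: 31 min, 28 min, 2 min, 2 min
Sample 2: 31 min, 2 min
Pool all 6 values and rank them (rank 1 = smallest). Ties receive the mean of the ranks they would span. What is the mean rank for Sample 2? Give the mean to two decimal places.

3.75

Sorted (ascending): 2, 2, 2, 28, 31, 31
The 3 values of 2 occupy positions 1–3 → average rank 2.
The 2 values of 31 occupy positions 5–6 → average rank (5+6)/2 = 5.5.
Sample 2 values → pooled ranks: 31→5.5, 2→2
Mean rank = (5.5 + 2) / 2 = 3.75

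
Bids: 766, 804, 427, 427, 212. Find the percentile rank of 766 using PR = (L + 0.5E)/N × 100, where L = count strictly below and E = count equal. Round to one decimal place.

N = 5.
Strictly below 766: 3. Equal to 766: 1.
PR = (3 + 0.5·1)/5 × 100 = 70.0

70.0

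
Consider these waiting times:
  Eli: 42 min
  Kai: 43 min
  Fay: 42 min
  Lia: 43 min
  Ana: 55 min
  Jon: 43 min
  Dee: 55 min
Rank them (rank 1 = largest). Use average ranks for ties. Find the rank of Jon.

4

Sorted (descending): 55, 55, 43, 43, 43, 42, 42
The 2 values of 55 occupy positions 1–2 → average rank (1+2)/2 = 1.5.
The 3 values of 43 occupy positions 3–5 → average rank 4.
The 2 values of 42 occupy positions 6–7 → average rank (6+7)/2 = 6.5.
Jon has value 43 min → rank 4.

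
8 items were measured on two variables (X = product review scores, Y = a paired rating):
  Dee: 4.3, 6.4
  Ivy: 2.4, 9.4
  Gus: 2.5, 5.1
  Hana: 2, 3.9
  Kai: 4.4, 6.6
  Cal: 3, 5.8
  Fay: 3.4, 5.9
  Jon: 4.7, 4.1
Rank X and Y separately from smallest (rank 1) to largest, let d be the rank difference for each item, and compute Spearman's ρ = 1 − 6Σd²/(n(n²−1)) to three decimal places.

Ranks of variable 1: 6, 2, 3, 1, 7, 4, 5, 8
Ranks of variable 2: 6, 8, 3, 1, 7, 4, 5, 2
d = r₁ − r₂: 0, -6, 0, 0, 0, 0, 0, 6
d²: 0, 36, 0, 0, 0, 0, 0, 36; Σd² = 72
ρ = 1 − 6·72/(8·63) = 1 − 432/504 = 0.143

0.143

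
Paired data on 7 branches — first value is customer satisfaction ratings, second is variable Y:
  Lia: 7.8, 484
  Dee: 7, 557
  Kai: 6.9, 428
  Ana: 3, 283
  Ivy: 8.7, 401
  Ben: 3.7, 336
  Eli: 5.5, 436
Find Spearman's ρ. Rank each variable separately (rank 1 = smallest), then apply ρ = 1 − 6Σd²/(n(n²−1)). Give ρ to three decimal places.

Ranks of variable 1: 6, 5, 4, 1, 7, 2, 3
Ranks of variable 2: 6, 7, 4, 1, 3, 2, 5
d = r₁ − r₂: 0, -2, 0, 0, 4, 0, -2
d²: 0, 4, 0, 0, 16, 0, 4; Σd² = 24
ρ = 1 − 6·24/(7·48) = 1 − 144/336 = 0.571

0.571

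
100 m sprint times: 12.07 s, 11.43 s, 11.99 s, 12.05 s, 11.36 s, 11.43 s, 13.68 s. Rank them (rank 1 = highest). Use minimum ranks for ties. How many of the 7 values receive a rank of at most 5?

Sorted (descending): 13.68, 12.07, 12.05, 11.99, 11.43, 11.43, 11.36
The 2 values of 11.43 occupy positions 5–6 → each gets rank 5.
Ranks ≤ 5: {1, 2, 3, 4, 5, 5} → 6 values.

6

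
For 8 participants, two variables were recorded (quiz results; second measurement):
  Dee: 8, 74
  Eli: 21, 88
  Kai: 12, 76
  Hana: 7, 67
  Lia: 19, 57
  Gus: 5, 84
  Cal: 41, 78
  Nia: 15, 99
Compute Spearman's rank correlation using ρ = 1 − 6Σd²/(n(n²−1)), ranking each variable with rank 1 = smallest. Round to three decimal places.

0.190

Ranks of variable 1: 3, 7, 4, 2, 6, 1, 8, 5
Ranks of variable 2: 3, 7, 4, 2, 1, 6, 5, 8
d = r₁ − r₂: 0, 0, 0, 0, 5, -5, 3, -3
d²: 0, 0, 0, 0, 25, 25, 9, 9; Σd² = 68
ρ = 1 − 6·68/(8·63) = 1 − 408/504 = 0.190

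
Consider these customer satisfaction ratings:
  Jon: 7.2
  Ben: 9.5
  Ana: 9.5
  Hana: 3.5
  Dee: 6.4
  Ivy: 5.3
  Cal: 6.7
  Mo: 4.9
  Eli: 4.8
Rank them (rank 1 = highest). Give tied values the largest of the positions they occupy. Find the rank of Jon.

3

Sorted (descending): 9.5, 9.5, 7.2, 6.7, 6.4, 5.3, 4.9, 4.8, 3.5
The 2 values of 9.5 occupy positions 1–2 → each gets rank 2.
Jon has value 7.2 → rank 3.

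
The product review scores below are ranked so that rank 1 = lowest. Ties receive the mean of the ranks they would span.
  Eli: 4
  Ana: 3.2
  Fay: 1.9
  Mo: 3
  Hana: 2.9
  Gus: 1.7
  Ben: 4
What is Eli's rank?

6.5

Sorted (ascending): 1.7, 1.9, 2.9, 3, 3.2, 4, 4
The 2 values of 4 occupy positions 6–7 → average rank (6+7)/2 = 6.5.
Eli has value 4 → rank 6.5.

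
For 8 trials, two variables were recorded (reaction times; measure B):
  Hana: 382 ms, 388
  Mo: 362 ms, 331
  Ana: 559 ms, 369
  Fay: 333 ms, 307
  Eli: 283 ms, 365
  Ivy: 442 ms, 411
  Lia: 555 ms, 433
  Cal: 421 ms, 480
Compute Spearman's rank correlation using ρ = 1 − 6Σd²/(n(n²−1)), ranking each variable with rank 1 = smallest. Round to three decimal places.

0.619

Ranks of variable 1: 4, 3, 8, 2, 1, 6, 7, 5
Ranks of variable 2: 5, 2, 4, 1, 3, 6, 7, 8
d = r₁ − r₂: -1, 1, 4, 1, -2, 0, 0, -3
d²: 1, 1, 16, 1, 4, 0, 0, 9; Σd² = 32
ρ = 1 − 6·32/(8·63) = 1 − 192/504 = 0.619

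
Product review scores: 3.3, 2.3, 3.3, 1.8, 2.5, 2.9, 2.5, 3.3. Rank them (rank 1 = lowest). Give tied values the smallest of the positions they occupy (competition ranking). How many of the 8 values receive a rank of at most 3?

4

Sorted (ascending): 1.8, 2.3, 2.5, 2.5, 2.9, 3.3, 3.3, 3.3
The 2 values of 2.5 occupy positions 3–4 → each gets rank 3.
The 3 values of 3.3 occupy positions 6–8 → each gets rank 6.
Ranks ≤ 3: {1, 2, 3, 3} → 4 values.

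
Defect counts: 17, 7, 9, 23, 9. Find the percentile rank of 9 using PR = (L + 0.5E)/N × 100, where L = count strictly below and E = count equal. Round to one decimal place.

N = 5.
Strictly below 9: 1. Equal to 9: 2.
PR = (1 + 0.5·2)/5 × 100 = 40.0

40.0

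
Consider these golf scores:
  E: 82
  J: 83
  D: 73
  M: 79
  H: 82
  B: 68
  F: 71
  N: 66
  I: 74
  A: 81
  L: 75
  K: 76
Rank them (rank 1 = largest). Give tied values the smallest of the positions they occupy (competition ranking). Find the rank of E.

Sorted (descending): 83, 82, 82, 81, 79, 76, 75, 74, 73, 71, 68, 66
The 2 values of 82 occupy positions 2–3 → each gets rank 2.
E has value 82 → rank 2.

2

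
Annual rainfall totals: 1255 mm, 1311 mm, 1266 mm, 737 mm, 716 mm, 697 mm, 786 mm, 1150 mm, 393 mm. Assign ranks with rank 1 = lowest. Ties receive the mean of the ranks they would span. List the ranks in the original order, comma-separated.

7, 9, 8, 4, 3, 2, 5, 6, 1

Sorted (ascending): 393, 697, 716, 737, 786, 1150, 1255, 1266, 1311
No ties — each value takes its position as its rank.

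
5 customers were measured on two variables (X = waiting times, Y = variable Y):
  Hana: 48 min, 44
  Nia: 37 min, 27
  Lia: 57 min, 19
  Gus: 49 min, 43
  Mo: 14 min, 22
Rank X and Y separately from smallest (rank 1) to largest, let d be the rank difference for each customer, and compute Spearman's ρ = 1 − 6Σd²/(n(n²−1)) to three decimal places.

-0.100

Ranks of variable 1: 3, 2, 5, 4, 1
Ranks of variable 2: 5, 3, 1, 4, 2
d = r₁ − r₂: -2, -1, 4, 0, -1
d²: 4, 1, 16, 0, 1; Σd² = 22
ρ = 1 − 6·22/(5·24) = 1 − 132/120 = -0.100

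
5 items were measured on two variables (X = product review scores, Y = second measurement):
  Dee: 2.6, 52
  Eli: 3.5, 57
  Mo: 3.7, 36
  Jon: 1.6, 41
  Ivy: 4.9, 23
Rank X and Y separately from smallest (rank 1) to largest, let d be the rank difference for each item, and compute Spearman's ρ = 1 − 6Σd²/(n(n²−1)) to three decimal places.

Ranks of variable 1: 2, 3, 4, 1, 5
Ranks of variable 2: 4, 5, 2, 3, 1
d = r₁ − r₂: -2, -2, 2, -2, 4
d²: 4, 4, 4, 4, 16; Σd² = 32
ρ = 1 − 6·32/(5·24) = 1 − 192/120 = -0.600

-0.600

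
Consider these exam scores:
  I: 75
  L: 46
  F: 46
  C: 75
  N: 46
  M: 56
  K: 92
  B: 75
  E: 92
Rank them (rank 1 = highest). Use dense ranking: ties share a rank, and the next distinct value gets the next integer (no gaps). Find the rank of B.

Sorted (descending): 92, 92, 75, 75, 75, 56, 46, 46, 46
The 2 values of 92 share dense rank 1.
The 3 values of 75 share dense rank 2.
The 3 values of 46 share dense rank 4.
Remaining distinct values take the next consecutive integers.
B has value 75 → rank 2.

2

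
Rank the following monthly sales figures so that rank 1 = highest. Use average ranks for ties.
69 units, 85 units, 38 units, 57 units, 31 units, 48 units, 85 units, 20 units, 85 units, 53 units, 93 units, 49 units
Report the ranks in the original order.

Sorted (descending): 93, 85, 85, 85, 69, 57, 53, 49, 48, 38, 31, 20
The 3 values of 85 occupy positions 2–4 → average rank 3.

5, 3, 10, 6, 11, 9, 3, 12, 3, 7, 1, 8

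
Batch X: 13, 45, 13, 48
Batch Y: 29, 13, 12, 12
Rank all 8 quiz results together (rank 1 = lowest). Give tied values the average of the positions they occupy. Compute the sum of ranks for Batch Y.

13

Sorted (ascending): 12, 12, 13, 13, 13, 29, 45, 48
The 2 values of 12 occupy positions 1–2 → average rank (1+2)/2 = 1.5.
The 3 values of 13 occupy positions 3–5 → average rank 4.
Batch Y values → pooled ranks: 29→6, 13→4, 12→1.5, 12→1.5
Rank sum = 6 + 4 + 1.5 + 1.5 = 13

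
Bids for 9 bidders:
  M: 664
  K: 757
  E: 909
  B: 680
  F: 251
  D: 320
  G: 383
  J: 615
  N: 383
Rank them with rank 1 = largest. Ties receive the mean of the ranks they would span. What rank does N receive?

Sorted (descending): 909, 757, 680, 664, 615, 383, 383, 320, 251
The 2 values of 383 occupy positions 6–7 → average rank (6+7)/2 = 6.5.
N has value 383 → rank 6.5.

6.5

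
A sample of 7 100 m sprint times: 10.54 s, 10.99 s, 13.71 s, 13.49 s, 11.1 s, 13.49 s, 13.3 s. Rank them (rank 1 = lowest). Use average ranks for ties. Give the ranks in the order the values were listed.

1, 2, 7, 5.5, 3, 5.5, 4

Sorted (ascending): 10.54, 10.99, 11.1, 13.3, 13.49, 13.49, 13.71
The 2 values of 13.49 occupy positions 5–6 → average rank (5+6)/2 = 5.5.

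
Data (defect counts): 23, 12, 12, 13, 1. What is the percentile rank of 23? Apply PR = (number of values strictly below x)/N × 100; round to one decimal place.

N = 5.
Strictly below 23: 4. Equal to 23: 1.
PR = 4/5 × 100 = 80.0

80.0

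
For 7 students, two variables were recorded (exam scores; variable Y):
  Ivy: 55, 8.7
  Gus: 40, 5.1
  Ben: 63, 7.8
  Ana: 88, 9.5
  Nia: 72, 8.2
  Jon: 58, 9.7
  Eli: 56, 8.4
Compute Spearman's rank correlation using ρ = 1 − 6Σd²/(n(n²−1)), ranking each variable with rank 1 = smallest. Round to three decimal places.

0.321

Ranks of variable 1: 2, 1, 5, 7, 6, 4, 3
Ranks of variable 2: 5, 1, 2, 6, 3, 7, 4
d = r₁ − r₂: -3, 0, 3, 1, 3, -3, -1
d²: 9, 0, 9, 1, 9, 9, 1; Σd² = 38
ρ = 1 − 6·38/(7·48) = 1 − 228/336 = 0.321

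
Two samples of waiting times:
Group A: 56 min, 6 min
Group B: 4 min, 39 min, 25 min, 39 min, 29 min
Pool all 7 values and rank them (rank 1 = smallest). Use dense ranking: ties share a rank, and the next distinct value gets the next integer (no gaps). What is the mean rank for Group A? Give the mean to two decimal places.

4.00

Sorted (ascending): 4, 6, 25, 29, 39, 39, 56
The 2 values of 39 share dense rank 5.
Remaining distinct values take the next consecutive integers.
Group A values → pooled ranks: 56→6, 6→2
Mean rank = (6 + 2) / 2 = 4.00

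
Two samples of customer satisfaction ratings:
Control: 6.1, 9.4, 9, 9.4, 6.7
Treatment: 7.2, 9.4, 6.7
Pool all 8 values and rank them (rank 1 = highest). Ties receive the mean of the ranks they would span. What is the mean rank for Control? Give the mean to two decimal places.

4.50

Sorted (descending): 9.4, 9.4, 9.4, 9, 7.2, 6.7, 6.7, 6.1
The 3 values of 9.4 occupy positions 1–3 → average rank 2.
The 2 values of 6.7 occupy positions 6–7 → average rank (6+7)/2 = 6.5.
Control values → pooled ranks: 6.1→8, 9.4→2, 9→4, 9.4→2, 6.7→6.5
Mean rank = (8 + 2 + 4 + 2 + 6.5) / 5 = 4.50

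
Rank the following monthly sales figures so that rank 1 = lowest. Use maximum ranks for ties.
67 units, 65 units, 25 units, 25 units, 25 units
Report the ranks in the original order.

5, 4, 3, 3, 3

Sorted (ascending): 25, 25, 25, 65, 67
The 3 values of 25 occupy positions 1–3 → each gets rank 3.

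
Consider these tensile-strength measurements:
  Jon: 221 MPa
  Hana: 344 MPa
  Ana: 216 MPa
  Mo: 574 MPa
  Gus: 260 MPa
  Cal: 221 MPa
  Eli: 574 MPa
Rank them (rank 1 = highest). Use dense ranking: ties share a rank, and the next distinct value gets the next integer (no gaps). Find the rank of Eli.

Sorted (descending): 574, 574, 344, 260, 221, 221, 216
The 2 values of 574 share dense rank 1.
The 2 values of 221 share dense rank 4.
Remaining distinct values take the next consecutive integers.
Eli has value 574 MPa → rank 1.

1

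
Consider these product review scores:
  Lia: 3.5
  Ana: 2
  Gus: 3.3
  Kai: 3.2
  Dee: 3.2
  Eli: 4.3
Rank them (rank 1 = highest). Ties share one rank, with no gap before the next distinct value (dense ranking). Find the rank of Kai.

4

Sorted (descending): 4.3, 3.5, 3.3, 3.2, 3.2, 2
The 2 values of 3.2 share dense rank 4.
Remaining distinct values take the next consecutive integers.
Kai has value 3.2 → rank 4.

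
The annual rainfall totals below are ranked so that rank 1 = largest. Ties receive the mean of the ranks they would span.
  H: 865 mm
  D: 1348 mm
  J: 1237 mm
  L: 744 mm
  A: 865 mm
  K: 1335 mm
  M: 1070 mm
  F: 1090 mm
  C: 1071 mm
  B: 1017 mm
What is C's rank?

Sorted (descending): 1348, 1335, 1237, 1090, 1071, 1070, 1017, 865, 865, 744
The 2 values of 865 occupy positions 8–9 → average rank (8+9)/2 = 8.5.
C has value 1071 mm → rank 5.

5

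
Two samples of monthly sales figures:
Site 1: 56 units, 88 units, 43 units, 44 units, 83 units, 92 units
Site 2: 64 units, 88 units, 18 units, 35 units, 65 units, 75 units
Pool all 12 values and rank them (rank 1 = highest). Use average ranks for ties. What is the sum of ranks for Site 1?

34.5

Sorted (descending): 92, 88, 88, 83, 75, 65, 64, 56, 44, 43, 35, 18
The 2 values of 88 occupy positions 2–3 → average rank (2+3)/2 = 2.5.
Site 1 values → pooled ranks: 56→8, 88→2.5, 43→10, 44→9, 83→4, 92→1
Rank sum = 8 + 2.5 + 10 + 9 + 4 + 1 = 34.5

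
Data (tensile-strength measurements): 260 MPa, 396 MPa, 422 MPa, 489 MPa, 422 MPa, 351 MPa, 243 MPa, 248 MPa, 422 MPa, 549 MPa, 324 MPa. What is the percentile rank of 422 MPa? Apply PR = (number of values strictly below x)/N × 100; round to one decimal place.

N = 11.
Strictly below 422: 6. Equal to 422: 3.
PR = 6/11 × 100 = 54.5

54.5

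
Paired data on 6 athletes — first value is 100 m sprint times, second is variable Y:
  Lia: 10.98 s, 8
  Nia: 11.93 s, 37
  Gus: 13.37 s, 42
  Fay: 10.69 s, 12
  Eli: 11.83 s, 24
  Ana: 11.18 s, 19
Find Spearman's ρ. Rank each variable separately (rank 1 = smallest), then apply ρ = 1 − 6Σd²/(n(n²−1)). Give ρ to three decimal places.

Ranks of variable 1: 2, 5, 6, 1, 4, 3
Ranks of variable 2: 1, 5, 6, 2, 4, 3
d = r₁ − r₂: 1, 0, 0, -1, 0, 0
d²: 1, 0, 0, 1, 0, 0; Σd² = 2
ρ = 1 − 6·2/(6·35) = 1 − 12/210 = 0.943

0.943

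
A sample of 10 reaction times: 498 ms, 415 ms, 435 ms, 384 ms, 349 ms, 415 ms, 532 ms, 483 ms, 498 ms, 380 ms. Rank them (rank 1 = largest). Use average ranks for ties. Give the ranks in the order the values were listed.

Sorted (descending): 532, 498, 498, 483, 435, 415, 415, 384, 380, 349
The 2 values of 498 occupy positions 2–3 → average rank (2+3)/2 = 2.5.
The 2 values of 415 occupy positions 6–7 → average rank (6+7)/2 = 6.5.

2.5, 6.5, 5, 8, 10, 6.5, 1, 4, 2.5, 9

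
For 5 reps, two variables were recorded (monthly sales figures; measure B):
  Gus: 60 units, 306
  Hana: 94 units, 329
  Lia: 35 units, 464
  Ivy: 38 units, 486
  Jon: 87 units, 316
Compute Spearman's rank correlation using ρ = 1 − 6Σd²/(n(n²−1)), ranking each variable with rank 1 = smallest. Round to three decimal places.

-0.500

Ranks of variable 1: 3, 5, 1, 2, 4
Ranks of variable 2: 1, 3, 4, 5, 2
d = r₁ − r₂: 2, 2, -3, -3, 2
d²: 4, 4, 9, 9, 4; Σd² = 30
ρ = 1 − 6·30/(5·24) = 1 − 180/120 = -0.500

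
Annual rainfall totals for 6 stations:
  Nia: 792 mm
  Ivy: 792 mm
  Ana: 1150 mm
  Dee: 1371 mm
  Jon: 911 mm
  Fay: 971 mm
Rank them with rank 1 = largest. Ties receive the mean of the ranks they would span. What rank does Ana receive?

2

Sorted (descending): 1371, 1150, 971, 911, 792, 792
The 2 values of 792 occupy positions 5–6 → average rank (5+6)/2 = 5.5.
Ana has value 1150 mm → rank 2.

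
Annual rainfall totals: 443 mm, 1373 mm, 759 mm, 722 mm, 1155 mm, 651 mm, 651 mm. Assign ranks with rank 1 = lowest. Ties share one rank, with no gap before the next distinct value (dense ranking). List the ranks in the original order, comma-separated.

Sorted (ascending): 443, 651, 651, 722, 759, 1155, 1373
The 2 values of 651 share dense rank 2.
Remaining distinct values take the next consecutive integers.

1, 6, 4, 3, 5, 2, 2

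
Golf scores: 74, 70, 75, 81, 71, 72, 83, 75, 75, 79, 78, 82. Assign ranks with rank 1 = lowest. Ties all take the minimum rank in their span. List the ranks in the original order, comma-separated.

4, 1, 5, 10, 2, 3, 12, 5, 5, 9, 8, 11

Sorted (ascending): 70, 71, 72, 74, 75, 75, 75, 78, 79, 81, 82, 83
The 3 values of 75 occupy positions 5–7 → each gets rank 5.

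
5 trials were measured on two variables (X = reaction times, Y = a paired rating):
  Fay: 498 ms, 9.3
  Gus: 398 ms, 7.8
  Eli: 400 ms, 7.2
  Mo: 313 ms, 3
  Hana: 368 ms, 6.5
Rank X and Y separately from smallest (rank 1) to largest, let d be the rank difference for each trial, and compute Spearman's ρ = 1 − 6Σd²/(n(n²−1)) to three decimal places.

0.900

Ranks of variable 1: 5, 3, 4, 1, 2
Ranks of variable 2: 5, 4, 3, 1, 2
d = r₁ − r₂: 0, -1, 1, 0, 0
d²: 0, 1, 1, 0, 0; Σd² = 2
ρ = 1 − 6·2/(5·24) = 1 − 12/120 = 0.900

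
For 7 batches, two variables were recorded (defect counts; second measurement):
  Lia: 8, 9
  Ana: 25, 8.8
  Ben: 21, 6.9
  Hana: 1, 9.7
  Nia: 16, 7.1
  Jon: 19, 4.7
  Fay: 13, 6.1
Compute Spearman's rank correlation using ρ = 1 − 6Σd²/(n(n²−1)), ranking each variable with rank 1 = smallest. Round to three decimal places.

Ranks of variable 1: 2, 7, 6, 1, 4, 5, 3
Ranks of variable 2: 6, 5, 3, 7, 4, 1, 2
d = r₁ − r₂: -4, 2, 3, -6, 0, 4, 1
d²: 16, 4, 9, 36, 0, 16, 1; Σd² = 82
ρ = 1 − 6·82/(7·48) = 1 − 492/336 = -0.464

-0.464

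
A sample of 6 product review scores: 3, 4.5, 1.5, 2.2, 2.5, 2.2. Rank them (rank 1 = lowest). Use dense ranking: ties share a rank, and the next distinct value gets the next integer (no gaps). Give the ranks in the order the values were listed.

4, 5, 1, 2, 3, 2

Sorted (ascending): 1.5, 2.2, 2.2, 2.5, 3, 4.5
The 2 values of 2.2 share dense rank 2.
Remaining distinct values take the next consecutive integers.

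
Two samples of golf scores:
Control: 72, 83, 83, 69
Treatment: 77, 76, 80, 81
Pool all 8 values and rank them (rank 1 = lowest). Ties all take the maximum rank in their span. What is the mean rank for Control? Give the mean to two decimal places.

4.75

Sorted (ascending): 69, 72, 76, 77, 80, 81, 83, 83
The 2 values of 83 occupy positions 7–8 → each gets rank 8.
Control values → pooled ranks: 72→2, 83→8, 83→8, 69→1
Mean rank = (2 + 8 + 8 + 1) / 4 = 4.75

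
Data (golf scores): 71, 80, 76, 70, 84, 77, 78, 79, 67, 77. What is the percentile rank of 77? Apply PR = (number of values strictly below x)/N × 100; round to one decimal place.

40.0

N = 10.
Strictly below 77: 4. Equal to 77: 2.
PR = 4/10 × 100 = 40.0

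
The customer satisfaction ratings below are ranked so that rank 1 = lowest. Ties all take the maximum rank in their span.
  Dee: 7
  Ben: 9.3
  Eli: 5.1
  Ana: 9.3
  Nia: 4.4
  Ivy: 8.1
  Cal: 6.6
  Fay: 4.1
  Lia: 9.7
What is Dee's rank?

Sorted (ascending): 4.1, 4.4, 5.1, 6.6, 7, 8.1, 9.3, 9.3, 9.7
The 2 values of 9.3 occupy positions 7–8 → each gets rank 8.
Dee has value 7 → rank 5.

5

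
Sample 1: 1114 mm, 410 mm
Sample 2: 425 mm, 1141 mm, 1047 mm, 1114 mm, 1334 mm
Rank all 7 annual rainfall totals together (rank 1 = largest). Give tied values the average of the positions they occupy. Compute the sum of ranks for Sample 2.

17.5

Sorted (descending): 1334, 1141, 1114, 1114, 1047, 425, 410
The 2 values of 1114 occupy positions 3–4 → average rank (3+4)/2 = 3.5.
Sample 2 values → pooled ranks: 425→6, 1141→2, 1047→5, 1114→3.5, 1334→1
Rank sum = 6 + 2 + 5 + 3.5 + 1 = 17.5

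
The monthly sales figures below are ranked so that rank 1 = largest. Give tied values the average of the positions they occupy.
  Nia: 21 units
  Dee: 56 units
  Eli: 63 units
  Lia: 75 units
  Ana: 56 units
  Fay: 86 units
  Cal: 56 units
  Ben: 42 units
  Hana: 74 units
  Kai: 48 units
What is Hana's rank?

3

Sorted (descending): 86, 75, 74, 63, 56, 56, 56, 48, 42, 21
The 3 values of 56 occupy positions 5–7 → average rank 6.
Hana has value 74 units → rank 3.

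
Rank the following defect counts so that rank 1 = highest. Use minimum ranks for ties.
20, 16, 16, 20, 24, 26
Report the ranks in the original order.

3, 5, 5, 3, 2, 1

Sorted (descending): 26, 24, 20, 20, 16, 16
The 2 values of 20 occupy positions 3–4 → each gets rank 3.
The 2 values of 16 occupy positions 5–6 → each gets rank 5.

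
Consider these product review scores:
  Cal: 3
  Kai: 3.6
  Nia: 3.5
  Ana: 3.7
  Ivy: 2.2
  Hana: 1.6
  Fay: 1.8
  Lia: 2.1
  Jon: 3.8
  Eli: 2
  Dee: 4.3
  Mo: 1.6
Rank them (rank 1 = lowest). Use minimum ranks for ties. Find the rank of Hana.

Sorted (ascending): 1.6, 1.6, 1.8, 2, 2.1, 2.2, 3, 3.5, 3.6, 3.7, 3.8, 4.3
The 2 values of 1.6 occupy positions 1–2 → each gets rank 1.
Hana has value 1.6 → rank 1.

1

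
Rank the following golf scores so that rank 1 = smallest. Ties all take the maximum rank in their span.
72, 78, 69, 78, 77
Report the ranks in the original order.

Sorted (ascending): 69, 72, 77, 78, 78
The 2 values of 78 occupy positions 4–5 → each gets rank 5.

2, 5, 1, 5, 3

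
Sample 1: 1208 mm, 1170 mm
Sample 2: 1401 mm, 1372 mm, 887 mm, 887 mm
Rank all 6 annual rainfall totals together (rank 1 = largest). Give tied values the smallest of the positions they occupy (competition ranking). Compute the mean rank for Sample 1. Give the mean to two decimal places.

Sorted (descending): 1401, 1372, 1208, 1170, 887, 887
The 2 values of 887 occupy positions 5–6 → each gets rank 5.
Sample 1 values → pooled ranks: 1208→3, 1170→4
Mean rank = (3 + 4) / 2 = 3.50

3.50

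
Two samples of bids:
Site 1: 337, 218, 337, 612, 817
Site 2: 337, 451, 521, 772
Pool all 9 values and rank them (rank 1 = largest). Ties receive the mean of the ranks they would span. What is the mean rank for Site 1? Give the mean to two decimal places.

Sorted (descending): 817, 772, 612, 521, 451, 337, 337, 337, 218
The 3 values of 337 occupy positions 6–8 → average rank 7.
Site 1 values → pooled ranks: 337→7, 218→9, 337→7, 612→3, 817→1
Mean rank = (7 + 9 + 7 + 3 + 1) / 5 = 5.40

5.40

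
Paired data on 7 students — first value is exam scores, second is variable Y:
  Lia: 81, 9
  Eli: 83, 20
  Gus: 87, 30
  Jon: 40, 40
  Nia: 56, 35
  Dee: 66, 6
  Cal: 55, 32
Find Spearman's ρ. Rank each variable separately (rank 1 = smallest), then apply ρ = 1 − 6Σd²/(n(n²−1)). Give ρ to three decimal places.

Ranks of variable 1: 5, 6, 7, 1, 3, 4, 2
Ranks of variable 2: 2, 3, 4, 7, 6, 1, 5
d = r₁ − r₂: 3, 3, 3, -6, -3, 3, -3
d²: 9, 9, 9, 36, 9, 9, 9; Σd² = 90
ρ = 1 − 6·90/(7·48) = 1 − 540/336 = -0.607

-0.607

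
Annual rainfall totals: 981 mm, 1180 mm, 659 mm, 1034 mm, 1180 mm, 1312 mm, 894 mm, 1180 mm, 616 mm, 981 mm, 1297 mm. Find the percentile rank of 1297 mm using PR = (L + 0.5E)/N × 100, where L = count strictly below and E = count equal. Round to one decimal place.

N = 11.
Strictly below 1297: 9. Equal to 1297: 1.
PR = (9 + 0.5·1)/11 × 100 = 86.4

86.4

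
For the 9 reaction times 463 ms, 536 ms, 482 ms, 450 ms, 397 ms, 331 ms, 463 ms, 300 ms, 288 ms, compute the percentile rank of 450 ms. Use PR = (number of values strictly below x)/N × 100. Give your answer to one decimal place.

N = 9.
Strictly below 450: 4. Equal to 450: 1.
PR = 4/9 × 100 = 44.4

44.4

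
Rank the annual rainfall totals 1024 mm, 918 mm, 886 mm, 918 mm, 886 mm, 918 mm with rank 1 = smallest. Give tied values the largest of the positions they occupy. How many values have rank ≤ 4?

Sorted (ascending): 886, 886, 918, 918, 918, 1024
The 2 values of 886 occupy positions 1–2 → each gets rank 2.
The 3 values of 918 occupy positions 3–5 → each gets rank 5.
Ranks ≤ 4: {2, 2} → 2 values.

2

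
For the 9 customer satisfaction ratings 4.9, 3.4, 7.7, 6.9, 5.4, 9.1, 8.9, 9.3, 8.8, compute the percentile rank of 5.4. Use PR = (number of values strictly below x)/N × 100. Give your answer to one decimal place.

22.2

N = 9.
Strictly below 5.4: 2. Equal to 5.4: 1.
PR = 2/9 × 100 = 22.2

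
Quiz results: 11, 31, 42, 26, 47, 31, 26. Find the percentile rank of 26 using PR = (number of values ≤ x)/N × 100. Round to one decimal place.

42.9

N = 7.
Strictly below 26: 1. Equal to 26: 2.
PR = 3/7 × 100 = 42.9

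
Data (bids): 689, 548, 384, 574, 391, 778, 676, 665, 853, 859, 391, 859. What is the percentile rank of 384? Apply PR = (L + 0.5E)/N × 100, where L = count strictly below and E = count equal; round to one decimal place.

N = 12.
Strictly below 384: 0. Equal to 384: 1.
PR = (0 + 0.5·1)/12 × 100 = 4.2

4.2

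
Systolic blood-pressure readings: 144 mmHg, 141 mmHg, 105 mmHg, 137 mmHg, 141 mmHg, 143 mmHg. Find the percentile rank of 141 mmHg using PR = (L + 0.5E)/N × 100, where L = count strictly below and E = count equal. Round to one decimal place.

50.0

N = 6.
Strictly below 141: 2. Equal to 141: 2.
PR = (2 + 0.5·2)/6 × 100 = 50.0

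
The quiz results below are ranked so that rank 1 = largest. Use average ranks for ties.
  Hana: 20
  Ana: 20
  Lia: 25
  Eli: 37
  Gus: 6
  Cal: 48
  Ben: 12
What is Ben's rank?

Sorted (descending): 48, 37, 25, 20, 20, 12, 6
The 2 values of 20 occupy positions 4–5 → average rank (4+5)/2 = 4.5.
Ben has value 12 → rank 6.

6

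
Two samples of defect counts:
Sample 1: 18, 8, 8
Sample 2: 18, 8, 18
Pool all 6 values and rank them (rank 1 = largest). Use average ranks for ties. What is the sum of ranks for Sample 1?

12

Sorted (descending): 18, 18, 18, 8, 8, 8
The 3 values of 18 occupy positions 1–3 → average rank 2.
The 3 values of 8 occupy positions 4–6 → average rank 5.
Sample 1 values → pooled ranks: 18→2, 8→5, 8→5
Rank sum = 2 + 5 + 5 = 12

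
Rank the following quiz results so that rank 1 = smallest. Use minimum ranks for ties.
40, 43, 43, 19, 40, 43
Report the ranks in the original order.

Sorted (ascending): 19, 40, 40, 43, 43, 43
The 2 values of 40 occupy positions 2–3 → each gets rank 2.
The 3 values of 43 occupy positions 4–6 → each gets rank 4.

2, 4, 4, 1, 2, 4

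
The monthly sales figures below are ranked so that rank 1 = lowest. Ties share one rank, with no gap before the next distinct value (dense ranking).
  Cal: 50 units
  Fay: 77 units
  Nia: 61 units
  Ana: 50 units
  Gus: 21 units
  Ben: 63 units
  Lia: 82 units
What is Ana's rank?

Sorted (ascending): 21, 50, 50, 61, 63, 77, 82
The 2 values of 50 share dense rank 2.
Remaining distinct values take the next consecutive integers.
Ana has value 50 units → rank 2.

2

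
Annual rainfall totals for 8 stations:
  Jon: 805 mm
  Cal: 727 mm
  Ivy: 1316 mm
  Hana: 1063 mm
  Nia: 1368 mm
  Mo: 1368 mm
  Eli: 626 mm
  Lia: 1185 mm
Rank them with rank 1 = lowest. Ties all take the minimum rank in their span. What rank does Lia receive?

5

Sorted (ascending): 626, 727, 805, 1063, 1185, 1316, 1368, 1368
The 2 values of 1368 occupy positions 7–8 → each gets rank 7.
Lia has value 1185 mm → rank 5.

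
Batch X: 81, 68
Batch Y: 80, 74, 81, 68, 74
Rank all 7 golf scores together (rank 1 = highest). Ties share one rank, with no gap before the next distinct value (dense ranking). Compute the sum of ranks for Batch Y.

13

Sorted (descending): 81, 81, 80, 74, 74, 68, 68
The 2 values of 81 share dense rank 1.
The 2 values of 74 share dense rank 3.
The 2 values of 68 share dense rank 4.
Remaining distinct values take the next consecutive integers.
Batch Y values → pooled ranks: 80→2, 74→3, 81→1, 68→4, 74→3
Rank sum = 2 + 3 + 1 + 4 + 3 = 13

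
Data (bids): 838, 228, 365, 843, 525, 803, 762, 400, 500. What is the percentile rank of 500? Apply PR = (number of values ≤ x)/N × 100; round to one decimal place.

N = 9.
Strictly below 500: 3. Equal to 500: 1.
PR = 4/9 × 100 = 44.4

44.4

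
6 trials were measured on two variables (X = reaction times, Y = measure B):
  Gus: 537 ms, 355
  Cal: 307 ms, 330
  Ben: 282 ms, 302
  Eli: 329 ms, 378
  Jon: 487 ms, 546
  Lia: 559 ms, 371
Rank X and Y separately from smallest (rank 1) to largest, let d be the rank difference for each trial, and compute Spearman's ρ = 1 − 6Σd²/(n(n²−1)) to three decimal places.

0.543

Ranks of variable 1: 5, 2, 1, 3, 4, 6
Ranks of variable 2: 3, 2, 1, 5, 6, 4
d = r₁ − r₂: 2, 0, 0, -2, -2, 2
d²: 4, 0, 0, 4, 4, 4; Σd² = 16
ρ = 1 − 6·16/(6·35) = 1 − 96/210 = 0.543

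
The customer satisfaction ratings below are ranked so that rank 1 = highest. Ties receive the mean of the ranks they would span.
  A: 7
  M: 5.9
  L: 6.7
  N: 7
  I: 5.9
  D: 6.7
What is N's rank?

Sorted (descending): 7, 7, 6.7, 6.7, 5.9, 5.9
The 2 values of 7 occupy positions 1–2 → average rank (1+2)/2 = 1.5.
The 2 values of 6.7 occupy positions 3–4 → average rank (3+4)/2 = 3.5.
The 2 values of 5.9 occupy positions 5–6 → average rank (5+6)/2 = 5.5.
N has value 7 → rank 1.5.

1.5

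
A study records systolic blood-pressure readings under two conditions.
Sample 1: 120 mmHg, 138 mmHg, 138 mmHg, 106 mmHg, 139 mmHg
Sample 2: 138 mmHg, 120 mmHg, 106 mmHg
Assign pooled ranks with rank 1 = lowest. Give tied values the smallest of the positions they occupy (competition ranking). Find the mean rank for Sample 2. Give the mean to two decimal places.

3.00

Sorted (ascending): 106, 106, 120, 120, 138, 138, 138, 139
The 2 values of 106 occupy positions 1–2 → each gets rank 1.
The 2 values of 120 occupy positions 3–4 → each gets rank 3.
The 3 values of 138 occupy positions 5–7 → each gets rank 5.
Sample 2 values → pooled ranks: 138→5, 120→3, 106→1
Mean rank = (5 + 3 + 1) / 3 = 3.00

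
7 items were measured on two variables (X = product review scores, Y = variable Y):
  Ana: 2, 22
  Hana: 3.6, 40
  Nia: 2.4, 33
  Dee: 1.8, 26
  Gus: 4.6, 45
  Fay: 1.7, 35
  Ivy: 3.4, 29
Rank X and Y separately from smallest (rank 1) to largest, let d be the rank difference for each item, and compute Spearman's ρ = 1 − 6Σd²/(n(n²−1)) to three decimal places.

0.571

Ranks of variable 1: 3, 6, 4, 2, 7, 1, 5
Ranks of variable 2: 1, 6, 4, 2, 7, 5, 3
d = r₁ − r₂: 2, 0, 0, 0, 0, -4, 2
d²: 4, 0, 0, 0, 0, 16, 4; Σd² = 24
ρ = 1 − 6·24/(7·48) = 1 − 144/336 = 0.571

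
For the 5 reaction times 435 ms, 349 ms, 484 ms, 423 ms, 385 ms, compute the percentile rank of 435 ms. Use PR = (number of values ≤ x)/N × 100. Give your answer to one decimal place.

N = 5.
Strictly below 435: 3. Equal to 435: 1.
PR = 4/5 × 100 = 80.0

80.0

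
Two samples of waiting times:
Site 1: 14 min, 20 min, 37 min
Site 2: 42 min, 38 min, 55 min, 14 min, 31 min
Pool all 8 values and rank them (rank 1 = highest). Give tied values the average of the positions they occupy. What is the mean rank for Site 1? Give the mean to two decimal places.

Sorted (descending): 55, 42, 38, 37, 31, 20, 14, 14
The 2 values of 14 occupy positions 7–8 → average rank (7+8)/2 = 7.5.
Site 1 values → pooled ranks: 14→7.5, 20→6, 37→4
Mean rank = (7.5 + 6 + 4) / 3 = 5.83

5.83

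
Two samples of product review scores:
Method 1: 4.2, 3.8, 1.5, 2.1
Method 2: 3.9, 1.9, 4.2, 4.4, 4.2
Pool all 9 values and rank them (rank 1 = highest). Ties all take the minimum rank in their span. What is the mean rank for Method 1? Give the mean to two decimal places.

Sorted (descending): 4.4, 4.2, 4.2, 4.2, 3.9, 3.8, 2.1, 1.9, 1.5
The 3 values of 4.2 occupy positions 2–4 → each gets rank 2.
Method 1 values → pooled ranks: 4.2→2, 3.8→6, 1.5→9, 2.1→7
Mean rank = (2 + 6 + 9 + 7) / 4 = 6.00

6.00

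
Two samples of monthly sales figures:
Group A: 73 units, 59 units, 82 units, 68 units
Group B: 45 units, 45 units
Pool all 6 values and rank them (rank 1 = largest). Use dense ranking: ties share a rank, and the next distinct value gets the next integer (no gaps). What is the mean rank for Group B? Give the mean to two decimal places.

5.00

Sorted (descending): 82, 73, 68, 59, 45, 45
The 2 values of 45 share dense rank 5.
Remaining distinct values take the next consecutive integers.
Group B values → pooled ranks: 45→5, 45→5
Mean rank = (5 + 5) / 2 = 5.00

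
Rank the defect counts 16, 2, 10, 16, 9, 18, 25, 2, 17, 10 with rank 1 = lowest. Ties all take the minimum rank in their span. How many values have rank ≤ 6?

Sorted (ascending): 2, 2, 9, 10, 10, 16, 16, 17, 18, 25
The 2 values of 2 occupy positions 1–2 → each gets rank 1.
The 2 values of 10 occupy positions 4–5 → each gets rank 4.
The 2 values of 16 occupy positions 6–7 → each gets rank 6.
Ranks ≤ 6: {1, 1, 3, 4, 4, 6, 6} → 7 values.

7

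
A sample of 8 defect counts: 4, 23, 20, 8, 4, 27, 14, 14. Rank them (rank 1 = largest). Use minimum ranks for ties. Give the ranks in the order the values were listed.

7, 2, 3, 6, 7, 1, 4, 4

Sorted (descending): 27, 23, 20, 14, 14, 8, 4, 4
The 2 values of 14 occupy positions 4–5 → each gets rank 4.
The 2 values of 4 occupy positions 7–8 → each gets rank 7.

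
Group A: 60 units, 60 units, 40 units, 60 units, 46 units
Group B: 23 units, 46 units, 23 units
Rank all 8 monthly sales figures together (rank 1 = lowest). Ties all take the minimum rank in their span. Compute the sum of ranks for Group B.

Sorted (ascending): 23, 23, 40, 46, 46, 60, 60, 60
The 2 values of 23 occupy positions 1–2 → each gets rank 1.
The 2 values of 46 occupy positions 4–5 → each gets rank 4.
The 3 values of 60 occupy positions 6–8 → each gets rank 6.
Group B values → pooled ranks: 23→1, 46→4, 23→1
Rank sum = 1 + 4 + 1 = 6

6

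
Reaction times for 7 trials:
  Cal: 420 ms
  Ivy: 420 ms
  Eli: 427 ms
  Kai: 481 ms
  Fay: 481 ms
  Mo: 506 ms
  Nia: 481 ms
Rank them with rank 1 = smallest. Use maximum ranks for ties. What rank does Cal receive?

Sorted (ascending): 420, 420, 427, 481, 481, 481, 506
The 2 values of 420 occupy positions 1–2 → each gets rank 2.
The 3 values of 481 occupy positions 4–6 → each gets rank 6.
Cal has value 420 ms → rank 2.

2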